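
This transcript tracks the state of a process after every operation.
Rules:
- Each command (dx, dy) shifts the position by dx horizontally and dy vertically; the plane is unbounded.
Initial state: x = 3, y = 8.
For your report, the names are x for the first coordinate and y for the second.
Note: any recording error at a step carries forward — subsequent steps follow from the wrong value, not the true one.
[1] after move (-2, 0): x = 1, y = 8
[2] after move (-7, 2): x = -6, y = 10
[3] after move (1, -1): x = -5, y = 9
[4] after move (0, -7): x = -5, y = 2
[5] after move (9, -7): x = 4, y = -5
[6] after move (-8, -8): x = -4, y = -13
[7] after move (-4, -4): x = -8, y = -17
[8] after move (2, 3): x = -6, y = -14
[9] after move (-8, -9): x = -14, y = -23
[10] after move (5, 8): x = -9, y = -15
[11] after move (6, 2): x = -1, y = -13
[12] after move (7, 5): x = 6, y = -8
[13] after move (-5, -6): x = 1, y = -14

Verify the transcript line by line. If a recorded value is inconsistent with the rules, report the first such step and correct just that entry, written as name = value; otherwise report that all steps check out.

step 1: x = 3 + (-2) = 1, y = 8 + (0) = 8 -> in agreement
step 2: x = 1 + (-7) = -6, y = 8 + (2) = 10 -> consistent with the transcript
step 3: x = -6 + (1) = -5, y = 10 + (-1) = 9 -> verified
step 4: x = -5 + (0) = -5, y = 9 + (-7) = 2 -> confirmed correct
step 5: x = -5 + (9) = 4, y = 2 + (-7) = -5 -> agrees with the transcript
step 6: x = 4 + (-8) = -4, y = -5 + (-8) = -13 -> confirmed correct
step 7: x = -4 + (-4) = -8, y = -13 + (-4) = -17 -> in agreement
step 8: x = -8 + (2) = -6, y = -17 + (3) = -14 -> no discrepancy
step 9: x = -6 + (-8) = -14, y = -14 + (-9) = -23 -> agrees with the transcript
step 10: x = -14 + (5) = -9, y = -23 + (8) = -15 -> verified
step 11: x = -9 + (6) = -3, y = -15 + (2) = -13 -> the transcript disagrees here
Conclusion: step 11 carries the first error; the entry should be x = -3.

step 11, x = -3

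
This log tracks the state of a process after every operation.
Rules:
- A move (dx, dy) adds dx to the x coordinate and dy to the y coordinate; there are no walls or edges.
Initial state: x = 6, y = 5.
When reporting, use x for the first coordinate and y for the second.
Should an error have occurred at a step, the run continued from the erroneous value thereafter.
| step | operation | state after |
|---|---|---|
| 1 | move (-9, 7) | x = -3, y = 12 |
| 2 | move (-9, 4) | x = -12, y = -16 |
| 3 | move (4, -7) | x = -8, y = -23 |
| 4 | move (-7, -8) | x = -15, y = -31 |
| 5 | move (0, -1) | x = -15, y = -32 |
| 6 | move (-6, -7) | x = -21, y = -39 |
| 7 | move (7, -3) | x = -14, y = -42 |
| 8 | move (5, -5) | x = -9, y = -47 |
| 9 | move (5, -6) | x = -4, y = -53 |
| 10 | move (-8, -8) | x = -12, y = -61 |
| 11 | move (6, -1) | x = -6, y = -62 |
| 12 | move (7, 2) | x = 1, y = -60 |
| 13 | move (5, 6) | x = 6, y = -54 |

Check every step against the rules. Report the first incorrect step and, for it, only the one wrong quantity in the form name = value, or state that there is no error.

Step 1: x = 6 + (-9) = -3, y = 5 + (7) = 12 — consistent with the log.
Step 2: x = -3 + (-9) = -12, y = 12 + (4) = 16 — the entry is off here.
That makes step 2 the first incorrect line — y = 16 is what it should show.

step 2, y = 16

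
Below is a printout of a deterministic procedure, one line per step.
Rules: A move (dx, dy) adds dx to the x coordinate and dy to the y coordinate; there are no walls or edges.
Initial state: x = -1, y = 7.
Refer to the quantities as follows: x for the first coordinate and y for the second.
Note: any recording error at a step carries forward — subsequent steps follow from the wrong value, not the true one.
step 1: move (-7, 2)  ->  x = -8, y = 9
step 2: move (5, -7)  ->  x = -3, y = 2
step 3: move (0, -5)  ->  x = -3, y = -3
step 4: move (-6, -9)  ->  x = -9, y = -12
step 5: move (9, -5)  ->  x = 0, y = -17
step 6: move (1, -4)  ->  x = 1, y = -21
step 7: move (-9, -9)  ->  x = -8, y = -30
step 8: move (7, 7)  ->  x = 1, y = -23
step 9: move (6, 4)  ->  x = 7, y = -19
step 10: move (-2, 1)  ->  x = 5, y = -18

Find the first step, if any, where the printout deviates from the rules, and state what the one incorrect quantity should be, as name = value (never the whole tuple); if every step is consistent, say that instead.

Recomputing the run from the initial state:
step 1: x = -8, y = 9
step 2: x = -3, y = 2
step 3: x = -3, y = -3
step 4: x = -9, y = -12
step 5: x = 0, y = -17
step 6: x = 1, y = -21
step 7: x = -8, y = -30
step 8: x = -1, y = -23
step 9: x = 5, y = -19
step 10: x = 3, y = -18
The first disagreement with the printout is at step 8, where the value should be x = -1.

step 8, x = -1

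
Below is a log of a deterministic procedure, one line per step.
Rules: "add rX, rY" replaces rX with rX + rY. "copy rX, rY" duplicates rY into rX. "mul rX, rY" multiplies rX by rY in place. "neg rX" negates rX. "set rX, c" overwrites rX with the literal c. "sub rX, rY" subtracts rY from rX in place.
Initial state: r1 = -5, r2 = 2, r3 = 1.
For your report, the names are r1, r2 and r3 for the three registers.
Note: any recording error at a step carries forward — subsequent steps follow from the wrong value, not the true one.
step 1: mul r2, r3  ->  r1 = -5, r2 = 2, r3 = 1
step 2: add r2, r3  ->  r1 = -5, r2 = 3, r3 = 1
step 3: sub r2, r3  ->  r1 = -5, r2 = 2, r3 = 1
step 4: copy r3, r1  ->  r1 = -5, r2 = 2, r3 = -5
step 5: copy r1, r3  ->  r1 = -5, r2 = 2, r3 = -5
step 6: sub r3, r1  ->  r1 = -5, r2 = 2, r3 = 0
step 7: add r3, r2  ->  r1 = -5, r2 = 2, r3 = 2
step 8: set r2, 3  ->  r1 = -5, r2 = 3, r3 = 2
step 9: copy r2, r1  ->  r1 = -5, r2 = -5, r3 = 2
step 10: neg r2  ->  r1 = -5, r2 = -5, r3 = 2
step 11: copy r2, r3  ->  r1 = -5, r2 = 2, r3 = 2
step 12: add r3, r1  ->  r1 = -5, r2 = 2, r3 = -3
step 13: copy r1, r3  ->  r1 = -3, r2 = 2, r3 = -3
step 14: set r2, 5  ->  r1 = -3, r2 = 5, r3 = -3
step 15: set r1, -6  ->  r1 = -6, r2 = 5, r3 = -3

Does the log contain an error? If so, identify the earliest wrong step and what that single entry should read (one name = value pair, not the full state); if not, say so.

Recomputing the run from the initial state:
step 1: r1 = -5, r2 = 2, r3 = 1
step 2: r1 = -5, r2 = 3, r3 = 1
step 3: r1 = -5, r2 = 2, r3 = 1
step 4: r1 = -5, r2 = 2, r3 = -5
step 5: r1 = -5, r2 = 2, r3 = -5
step 6: r1 = -5, r2 = 2, r3 = 0
step 7: r1 = -5, r2 = 2, r3 = 2
step 8: r1 = -5, r2 = 3, r3 = 2
step 9: r1 = -5, r2 = -5, r3 = 2
step 10: r1 = -5, r2 = 5, r3 = 2
step 11: r1 = -5, r2 = 2, r3 = 2
step 12: r1 = -5, r2 = 2, r3 = -3
step 13: r1 = -3, r2 = 2, r3 = -3
step 14: r1 = -3, r2 = 5, r3 = -3
step 15: r1 = -6, r2 = 5, r3 = -3
The first disagreement with the log is at step 10, where the value should be r2 = 5.

step 10, r2 = 5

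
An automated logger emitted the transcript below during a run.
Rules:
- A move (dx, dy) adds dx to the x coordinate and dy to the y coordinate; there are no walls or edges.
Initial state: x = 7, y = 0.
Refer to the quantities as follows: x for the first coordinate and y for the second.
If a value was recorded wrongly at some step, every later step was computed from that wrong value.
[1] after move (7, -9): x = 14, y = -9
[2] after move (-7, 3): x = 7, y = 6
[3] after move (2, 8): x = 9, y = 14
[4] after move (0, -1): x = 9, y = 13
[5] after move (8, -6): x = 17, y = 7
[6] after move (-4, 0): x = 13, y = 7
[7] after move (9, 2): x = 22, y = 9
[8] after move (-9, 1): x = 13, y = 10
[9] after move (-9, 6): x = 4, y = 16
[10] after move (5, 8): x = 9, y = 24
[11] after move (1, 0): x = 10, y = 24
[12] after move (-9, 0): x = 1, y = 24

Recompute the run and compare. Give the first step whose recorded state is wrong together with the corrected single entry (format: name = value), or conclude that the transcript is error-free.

step 1: x = 7 + (7) = 14, y = 0 + (-9) = -9 -> agrees with the transcript
step 2: x = 14 + (-7) = 7, y = -9 + (3) = -6 -> this is not what the transcript shows
So the first discrepancy is step 2, where the right value is y = -6.

step 2, y = -6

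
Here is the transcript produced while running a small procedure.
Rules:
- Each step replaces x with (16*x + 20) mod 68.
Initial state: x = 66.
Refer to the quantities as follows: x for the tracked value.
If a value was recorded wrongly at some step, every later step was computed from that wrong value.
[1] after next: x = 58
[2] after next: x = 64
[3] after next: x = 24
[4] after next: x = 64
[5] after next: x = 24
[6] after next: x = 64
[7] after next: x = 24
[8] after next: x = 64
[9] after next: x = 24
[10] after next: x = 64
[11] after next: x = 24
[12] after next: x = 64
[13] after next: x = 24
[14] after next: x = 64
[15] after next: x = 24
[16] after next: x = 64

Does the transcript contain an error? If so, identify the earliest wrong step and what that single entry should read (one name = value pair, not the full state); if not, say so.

step 1, x = 56

1. x = (16*66 + 20) mod 68 = 56 (this is not what the transcript shows)
Conclusion: step 1 carries the first error; the entry should be x = 56.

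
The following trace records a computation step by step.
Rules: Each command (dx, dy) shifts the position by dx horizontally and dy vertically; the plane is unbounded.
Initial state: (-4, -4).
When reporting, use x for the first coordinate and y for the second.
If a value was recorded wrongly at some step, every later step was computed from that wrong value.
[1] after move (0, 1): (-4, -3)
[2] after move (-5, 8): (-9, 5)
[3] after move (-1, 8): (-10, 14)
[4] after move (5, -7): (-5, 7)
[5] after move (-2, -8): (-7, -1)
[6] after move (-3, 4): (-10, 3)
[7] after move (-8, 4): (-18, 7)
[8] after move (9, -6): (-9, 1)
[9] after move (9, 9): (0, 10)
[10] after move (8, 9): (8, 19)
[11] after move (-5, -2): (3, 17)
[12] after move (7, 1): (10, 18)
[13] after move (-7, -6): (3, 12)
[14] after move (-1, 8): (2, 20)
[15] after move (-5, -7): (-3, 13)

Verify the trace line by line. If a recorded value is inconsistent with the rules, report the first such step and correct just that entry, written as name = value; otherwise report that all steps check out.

step 3, y = 13

Step 1: x = -4 + (0) = -4, y = -4 + (1) = -3 — in agreement.
Step 2: x = -4 + (-5) = -9, y = -3 + (8) = 5 — agrees with the trace.
Step 3: x = -9 + (-1) = -10, y = 5 + (8) = 13 — the trace has a different value.
First incorrect step: 3; the correct value is y = 13.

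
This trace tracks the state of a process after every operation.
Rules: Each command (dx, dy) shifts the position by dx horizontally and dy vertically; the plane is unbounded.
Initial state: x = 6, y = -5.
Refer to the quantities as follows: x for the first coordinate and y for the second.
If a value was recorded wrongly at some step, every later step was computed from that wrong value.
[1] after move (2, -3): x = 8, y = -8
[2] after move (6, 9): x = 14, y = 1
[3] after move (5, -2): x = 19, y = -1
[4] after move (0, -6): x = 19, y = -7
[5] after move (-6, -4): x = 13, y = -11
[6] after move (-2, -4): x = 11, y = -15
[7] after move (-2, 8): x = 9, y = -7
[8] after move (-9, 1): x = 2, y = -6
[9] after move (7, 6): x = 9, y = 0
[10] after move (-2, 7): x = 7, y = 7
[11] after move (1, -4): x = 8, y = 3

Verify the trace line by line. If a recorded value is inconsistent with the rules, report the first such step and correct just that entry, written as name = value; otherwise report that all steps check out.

step 8, x = 0

Recomputing the run from the initial state:
step 1: x = 8, y = -8
step 2: x = 14, y = 1
step 3: x = 19, y = -1
step 4: x = 19, y = -7
step 5: x = 13, y = -11
step 6: x = 11, y = -15
step 7: x = 9, y = -7
step 8: x = 0, y = -6
step 9: x = 7, y = 0
step 10: x = 5, y = 7
step 11: x = 6, y = 3
The first disagreement with the trace is at step 8, where the value should be x = 0.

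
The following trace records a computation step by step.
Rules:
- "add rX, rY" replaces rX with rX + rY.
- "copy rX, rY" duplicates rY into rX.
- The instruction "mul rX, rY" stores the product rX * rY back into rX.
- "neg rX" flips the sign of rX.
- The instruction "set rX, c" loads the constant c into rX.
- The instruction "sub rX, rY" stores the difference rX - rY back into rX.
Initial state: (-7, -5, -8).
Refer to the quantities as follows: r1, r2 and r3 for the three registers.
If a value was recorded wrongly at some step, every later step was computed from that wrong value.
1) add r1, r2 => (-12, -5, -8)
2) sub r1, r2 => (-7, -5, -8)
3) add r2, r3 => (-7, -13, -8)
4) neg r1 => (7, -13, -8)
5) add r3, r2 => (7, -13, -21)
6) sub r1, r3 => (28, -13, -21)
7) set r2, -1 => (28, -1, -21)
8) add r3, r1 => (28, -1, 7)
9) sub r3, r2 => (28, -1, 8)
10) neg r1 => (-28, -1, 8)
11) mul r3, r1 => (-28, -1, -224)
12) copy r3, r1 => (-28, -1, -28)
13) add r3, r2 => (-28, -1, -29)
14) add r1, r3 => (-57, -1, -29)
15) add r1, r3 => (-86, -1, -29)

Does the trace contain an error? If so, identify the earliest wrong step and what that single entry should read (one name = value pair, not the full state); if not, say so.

no error

Step 1: r1 = -7 + -5 = -12 — in agreement.
Step 2: r1 = -12 - -5 = -7 — in agreement.
Step 3: r2 = -5 + -8 = -13 — no discrepancy.
Step 4: r1 = -(-7) = 7 — checks out.
Step 5: r3 = -8 + -13 = -21 — matches.
Step 6: r1 = 7 - -21 = 28 — exactly as logged.
Step 7: r2 = -1 — exactly as logged.
Step 8: r3 = -21 + 28 = 7 — agrees with the trace.
Step 9: r3 = 7 - -1 = 8 — same as recorded.
Step 10: r1 = -(28) = -28 — exactly as logged.
Step 11: r3 = 8 * -28 = -224 — matches.
Step 12: r3 = -28 — no discrepancy.
Step 13: r3 = -28 + -1 = -29 — consistent with the trace.
Step 14: r1 = -28 + -29 = -57 — agrees with the trace.
Step 15: r1 = -57 + -29 = -86 — consistent with the trace.
No step deviates from the rules.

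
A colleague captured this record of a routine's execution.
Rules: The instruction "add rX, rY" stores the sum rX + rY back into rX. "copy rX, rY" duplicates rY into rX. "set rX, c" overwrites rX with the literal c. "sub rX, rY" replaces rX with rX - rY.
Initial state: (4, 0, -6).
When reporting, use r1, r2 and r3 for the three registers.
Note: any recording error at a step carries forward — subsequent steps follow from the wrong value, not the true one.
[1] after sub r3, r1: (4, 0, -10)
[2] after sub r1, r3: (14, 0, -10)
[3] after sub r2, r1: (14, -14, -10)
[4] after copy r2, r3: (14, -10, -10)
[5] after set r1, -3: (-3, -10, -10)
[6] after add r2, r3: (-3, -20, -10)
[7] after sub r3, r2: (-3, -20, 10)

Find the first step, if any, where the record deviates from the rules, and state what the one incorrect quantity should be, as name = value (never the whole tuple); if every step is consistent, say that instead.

Recomputing the run from the initial state:
step 1: r1 = 4, r2 = 0, r3 = -10
step 2: r1 = 14, r2 = 0, r3 = -10
step 3: r1 = 14, r2 = -14, r3 = -10
step 4: r1 = 14, r2 = -10, r3 = -10
step 5: r1 = -3, r2 = -10, r3 = -10
step 6: r1 = -3, r2 = -20, r3 = -10
step 7: r1 = -3, r2 = -20, r3 = 10
This matches the record at every step.

no error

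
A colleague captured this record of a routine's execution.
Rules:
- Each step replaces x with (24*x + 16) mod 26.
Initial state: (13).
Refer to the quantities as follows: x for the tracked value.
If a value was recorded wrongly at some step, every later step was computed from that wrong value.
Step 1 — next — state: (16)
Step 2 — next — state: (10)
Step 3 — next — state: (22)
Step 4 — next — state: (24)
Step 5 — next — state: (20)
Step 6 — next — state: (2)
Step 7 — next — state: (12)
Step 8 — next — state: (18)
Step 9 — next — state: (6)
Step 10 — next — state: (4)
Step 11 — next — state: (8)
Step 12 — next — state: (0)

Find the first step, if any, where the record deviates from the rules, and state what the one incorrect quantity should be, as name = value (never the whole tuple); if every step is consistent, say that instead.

no error

Step 1: x = (24*13 + 16) mod 26 = 16 — exactly as logged.
Step 2: x = (24*16 + 16) mod 26 = 10 — same as recorded.
Step 3: x = (24*10 + 16) mod 26 = 22 — exactly as logged.
Step 4: x = (24*22 + 16) mod 26 = 24 — confirmed correct.
Step 5: x = (24*24 + 16) mod 26 = 20 — checks out.
Step 6: x = (24*20 + 16) mod 26 = 2 — checks out.
Step 7: x = (24*2 + 16) mod 26 = 12 — consistent with the record.
Step 8: x = (24*12 + 16) mod 26 = 18 — checks out.
Step 9: x = (24*18 + 16) mod 26 = 6 — no discrepancy.
Step 10: x = (24*6 + 16) mod 26 = 4 — exactly as logged.
Step 11: x = (24*4 + 16) mod 26 = 8 — in agreement.
Step 12: x = (24*8 + 16) mod 26 = 0 — no discrepancy.
The whole run recomputes cleanly — no discrepancies.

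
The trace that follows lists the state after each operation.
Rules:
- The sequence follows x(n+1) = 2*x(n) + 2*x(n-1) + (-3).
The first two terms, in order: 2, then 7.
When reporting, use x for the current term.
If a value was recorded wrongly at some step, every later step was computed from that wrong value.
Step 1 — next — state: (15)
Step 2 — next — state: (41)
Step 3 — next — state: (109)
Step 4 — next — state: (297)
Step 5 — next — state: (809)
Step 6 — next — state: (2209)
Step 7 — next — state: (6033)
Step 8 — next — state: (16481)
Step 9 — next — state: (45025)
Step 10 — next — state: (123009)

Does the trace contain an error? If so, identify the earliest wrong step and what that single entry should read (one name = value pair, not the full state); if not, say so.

no error

1. x = 2*(7) + (2)*(2) + (-3) = 15 (matches)
2. x = 2*(15) + (2)*(7) + (-3) = 41 (same as recorded)
3. x = 2*(41) + (2)*(15) + (-3) = 109 (exactly as logged)
4. x = 2*(109) + (2)*(41) + (-3) = 297 (consistent with the trace)
5. x = 2*(297) + (2)*(109) + (-3) = 809 (in agreement)
6. x = 2*(809) + (2)*(297) + (-3) = 2209 (in agreement)
7. x = 2*(2209) + (2)*(809) + (-3) = 6033 (in agreement)
8. x = 2*(6033) + (2)*(2209) + (-3) = 16481 (consistent with the trace)
9. x = 2*(16481) + (2)*(6033) + (-3) = 45025 (agrees with the trace)
10. x = 2*(45025) + (2)*(16481) + (-3) = 123009 (matches)
The recomputation confirms every line.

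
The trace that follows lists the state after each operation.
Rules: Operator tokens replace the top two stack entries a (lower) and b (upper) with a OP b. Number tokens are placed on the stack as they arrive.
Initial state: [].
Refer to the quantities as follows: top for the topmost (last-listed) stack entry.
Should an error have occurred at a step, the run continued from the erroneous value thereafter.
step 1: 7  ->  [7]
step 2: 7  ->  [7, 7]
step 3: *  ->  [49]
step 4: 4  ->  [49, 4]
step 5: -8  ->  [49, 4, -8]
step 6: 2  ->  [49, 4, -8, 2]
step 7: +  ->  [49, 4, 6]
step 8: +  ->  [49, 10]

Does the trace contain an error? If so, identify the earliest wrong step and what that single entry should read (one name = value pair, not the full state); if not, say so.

step 7, top = -6

Recomputing the run from the initial state:
step 1: [7]
step 2: [7, 7]
step 3: [49]
step 4: [49, 4]
step 5: [49, 4, -8]
step 6: [49, 4, -8, 2]
step 7: [49, 4, -6]
step 8: [49, -2]
The first disagreement with the trace is at step 7, where the value should be top = -6.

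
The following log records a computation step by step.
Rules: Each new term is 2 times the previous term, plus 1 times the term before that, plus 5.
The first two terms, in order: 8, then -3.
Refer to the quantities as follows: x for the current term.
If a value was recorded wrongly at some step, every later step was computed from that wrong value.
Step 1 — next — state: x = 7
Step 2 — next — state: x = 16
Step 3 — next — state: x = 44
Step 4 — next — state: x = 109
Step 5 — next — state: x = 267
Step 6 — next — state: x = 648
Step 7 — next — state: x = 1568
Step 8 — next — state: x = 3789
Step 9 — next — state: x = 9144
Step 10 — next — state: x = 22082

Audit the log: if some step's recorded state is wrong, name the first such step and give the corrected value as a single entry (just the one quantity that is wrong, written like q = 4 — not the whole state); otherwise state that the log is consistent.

step 9, x = 9151

Recomputing the run from the initial state:
step 1: x = 7
step 2: x = 16
step 3: x = 44
step 4: x = 109
step 5: x = 267
step 6: x = 648
step 7: x = 1568
step 8: x = 3789
step 9: x = 9151
step 10: x = 22096
The first disagreement with the log is at step 9, where the value should be x = 9151.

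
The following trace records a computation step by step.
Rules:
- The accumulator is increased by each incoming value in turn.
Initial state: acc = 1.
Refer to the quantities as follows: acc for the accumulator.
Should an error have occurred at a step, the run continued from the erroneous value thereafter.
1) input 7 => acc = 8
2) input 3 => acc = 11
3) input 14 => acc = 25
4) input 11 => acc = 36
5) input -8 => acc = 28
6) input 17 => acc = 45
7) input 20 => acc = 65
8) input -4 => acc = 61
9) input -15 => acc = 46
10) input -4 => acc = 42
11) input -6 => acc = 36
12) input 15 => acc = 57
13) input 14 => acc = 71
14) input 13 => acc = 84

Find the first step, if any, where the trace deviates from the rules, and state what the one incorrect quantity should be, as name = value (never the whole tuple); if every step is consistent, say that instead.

step 12, acc = 51

Recomputing the run from the initial state:
step 1: acc = 8
step 2: acc = 11
step 3: acc = 25
step 4: acc = 36
step 5: acc = 28
step 6: acc = 45
step 7: acc = 65
step 8: acc = 61
step 9: acc = 46
step 10: acc = 42
step 11: acc = 36
step 12: acc = 51
step 13: acc = 65
step 14: acc = 78
The first disagreement with the trace is at step 12, where the value should be acc = 51.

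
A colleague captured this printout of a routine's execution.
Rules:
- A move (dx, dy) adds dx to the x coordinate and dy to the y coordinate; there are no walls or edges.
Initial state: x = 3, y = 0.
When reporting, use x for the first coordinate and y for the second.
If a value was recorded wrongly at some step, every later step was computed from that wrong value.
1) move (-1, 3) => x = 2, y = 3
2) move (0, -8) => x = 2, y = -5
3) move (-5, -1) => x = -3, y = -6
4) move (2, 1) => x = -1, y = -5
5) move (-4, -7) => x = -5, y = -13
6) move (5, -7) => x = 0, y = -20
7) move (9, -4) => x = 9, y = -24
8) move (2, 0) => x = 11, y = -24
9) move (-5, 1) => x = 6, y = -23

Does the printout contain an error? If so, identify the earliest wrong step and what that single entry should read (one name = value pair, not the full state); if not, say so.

step 5, y = -12

Recomputing the run from the initial state:
step 1: x = 2, y = 3
step 2: x = 2, y = -5
step 3: x = -3, y = -6
step 4: x = -1, y = -5
step 5: x = -5, y = -12
step 6: x = 0, y = -19
step 7: x = 9, y = -23
step 8: x = 11, y = -23
step 9: x = 6, y = -22
The first disagreement with the printout is at step 5, where the value should be y = -12.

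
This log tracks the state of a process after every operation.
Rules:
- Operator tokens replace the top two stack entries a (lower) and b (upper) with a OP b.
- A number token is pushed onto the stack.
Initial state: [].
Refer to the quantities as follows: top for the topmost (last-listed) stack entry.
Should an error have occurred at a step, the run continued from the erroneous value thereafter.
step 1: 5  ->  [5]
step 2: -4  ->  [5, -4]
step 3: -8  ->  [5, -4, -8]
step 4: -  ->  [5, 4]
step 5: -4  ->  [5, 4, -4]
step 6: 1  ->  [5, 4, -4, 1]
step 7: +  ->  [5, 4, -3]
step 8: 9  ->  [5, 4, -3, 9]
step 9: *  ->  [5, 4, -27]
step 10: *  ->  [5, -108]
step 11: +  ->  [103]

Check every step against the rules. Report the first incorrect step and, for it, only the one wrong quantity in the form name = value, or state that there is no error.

step 11, top = -103

Recomputing the run from the initial state:
step 1: [5]
step 2: [5, -4]
step 3: [5, -4, -8]
step 4: [5, 4]
step 5: [5, 4, -4]
step 6: [5, 4, -4, 1]
step 7: [5, 4, -3]
step 8: [5, 4, -3, 9]
step 9: [5, 4, -27]
step 10: [5, -108]
step 11: [-103]
The first disagreement with the log is at step 11, where the value should be top = -103.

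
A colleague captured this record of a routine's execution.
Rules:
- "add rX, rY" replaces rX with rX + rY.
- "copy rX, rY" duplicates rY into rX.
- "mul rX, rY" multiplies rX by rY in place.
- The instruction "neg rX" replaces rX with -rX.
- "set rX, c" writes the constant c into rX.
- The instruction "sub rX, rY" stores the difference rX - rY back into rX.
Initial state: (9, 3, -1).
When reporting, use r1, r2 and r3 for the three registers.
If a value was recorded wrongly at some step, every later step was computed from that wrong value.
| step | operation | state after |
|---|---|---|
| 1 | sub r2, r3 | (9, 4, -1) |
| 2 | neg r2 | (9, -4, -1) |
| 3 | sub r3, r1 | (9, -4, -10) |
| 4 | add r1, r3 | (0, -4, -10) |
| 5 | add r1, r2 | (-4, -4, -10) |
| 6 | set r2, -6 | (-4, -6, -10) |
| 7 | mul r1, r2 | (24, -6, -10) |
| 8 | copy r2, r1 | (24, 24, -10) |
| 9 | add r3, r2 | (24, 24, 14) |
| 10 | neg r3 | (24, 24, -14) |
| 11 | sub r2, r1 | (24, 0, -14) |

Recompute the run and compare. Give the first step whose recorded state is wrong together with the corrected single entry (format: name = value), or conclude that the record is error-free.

Recomputing the run from the initial state:
step 1: r1 = 9, r2 = 4, r3 = -1
step 2: r1 = 9, r2 = -4, r3 = -1
step 3: r1 = 9, r2 = -4, r3 = -10
step 4: r1 = -1, r2 = -4, r3 = -10
step 5: r1 = -5, r2 = -4, r3 = -10
step 6: r1 = -5, r2 = -6, r3 = -10
step 7: r1 = 30, r2 = -6, r3 = -10
step 8: r1 = 30, r2 = 30, r3 = -10
step 9: r1 = 30, r2 = 30, r3 = 20
step 10: r1 = 30, r2 = 30, r3 = -20
step 11: r1 = 30, r2 = 0, r3 = -20
The first disagreement with the record is at step 4, where the value should be r1 = -1.

step 4, r1 = -1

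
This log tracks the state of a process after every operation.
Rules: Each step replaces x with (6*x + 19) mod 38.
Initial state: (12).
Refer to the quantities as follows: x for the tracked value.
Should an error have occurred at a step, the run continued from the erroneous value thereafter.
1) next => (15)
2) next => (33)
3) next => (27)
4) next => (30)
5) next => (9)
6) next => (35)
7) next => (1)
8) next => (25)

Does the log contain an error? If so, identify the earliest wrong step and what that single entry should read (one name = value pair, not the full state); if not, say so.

Recomputing the run from the initial state:
step 1: x = 15
step 2: x = 33
step 3: x = 27
step 4: x = 29
step 5: x = 3
step 6: x = 37
step 7: x = 13
step 8: x = 21
The first disagreement with the log is at step 4, where the value should be x = 29.

step 4, x = 29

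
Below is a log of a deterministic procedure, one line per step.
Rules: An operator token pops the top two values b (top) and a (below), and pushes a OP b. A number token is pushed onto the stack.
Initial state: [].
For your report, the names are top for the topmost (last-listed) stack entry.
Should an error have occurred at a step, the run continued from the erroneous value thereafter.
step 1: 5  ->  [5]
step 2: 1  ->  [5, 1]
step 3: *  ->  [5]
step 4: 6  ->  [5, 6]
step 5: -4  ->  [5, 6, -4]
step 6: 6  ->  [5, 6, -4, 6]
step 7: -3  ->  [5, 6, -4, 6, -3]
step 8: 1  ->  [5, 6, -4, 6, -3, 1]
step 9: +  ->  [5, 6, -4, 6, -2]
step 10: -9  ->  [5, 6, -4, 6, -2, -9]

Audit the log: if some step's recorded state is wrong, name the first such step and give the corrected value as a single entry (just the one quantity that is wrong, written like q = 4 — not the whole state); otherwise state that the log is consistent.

no error

Step 1: push 5: top = 5 — in agreement.
Step 2: push 1: top = 1 — agrees with the log.
Step 3: 5 * 1 = 5 — matches.
Step 4: push 6: top = 6 — verified.
Step 5: push -4: top = -4 — exactly as logged.
Step 6: push 6: top = 6 — matches.
Step 7: push -3: top = -3 — exactly as logged.
Step 8: push 1: top = 1 — in agreement.
Step 9: -3 + 1 = -2 — same as recorded.
Step 10: push -9: top = -9 — no discrepancy.
The whole run recomputes cleanly — no discrepancies.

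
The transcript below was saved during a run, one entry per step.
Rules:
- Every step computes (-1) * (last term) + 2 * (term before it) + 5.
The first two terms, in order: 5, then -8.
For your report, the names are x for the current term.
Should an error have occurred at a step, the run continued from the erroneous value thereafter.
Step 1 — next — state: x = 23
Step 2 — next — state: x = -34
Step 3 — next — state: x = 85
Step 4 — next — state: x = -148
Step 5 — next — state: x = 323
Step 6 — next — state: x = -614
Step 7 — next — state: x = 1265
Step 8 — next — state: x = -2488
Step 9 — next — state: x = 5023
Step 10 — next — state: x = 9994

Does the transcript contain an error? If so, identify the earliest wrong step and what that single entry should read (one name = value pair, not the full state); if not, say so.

1. x = -1*(-8) + (2)*(5) + (5) = 23 (matches)
2. x = -1*(23) + (2)*(-8) + (5) = -34 (exactly as logged)
3. x = -1*(-34) + (2)*(23) + (5) = 85 (consistent with the transcript)
4. x = -1*(85) + (2)*(-34) + (5) = -148 (confirmed correct)
5. x = -1*(-148) + (2)*(85) + (5) = 323 (verified)
6. x = -1*(323) + (2)*(-148) + (5) = -614 (consistent with the transcript)
7. x = -1*(-614) + (2)*(323) + (5) = 1265 (agrees with the transcript)
8. x = -1*(1265) + (2)*(-614) + (5) = -2488 (no discrepancy)
9. x = -1*(-2488) + (2)*(1265) + (5) = 5023 (no discrepancy)
10. x = -1*(5023) + (2)*(-2488) + (5) = -9994 (the transcript disagrees here)
First incorrect step: 10; the correct value is x = -9994.

step 10, x = -9994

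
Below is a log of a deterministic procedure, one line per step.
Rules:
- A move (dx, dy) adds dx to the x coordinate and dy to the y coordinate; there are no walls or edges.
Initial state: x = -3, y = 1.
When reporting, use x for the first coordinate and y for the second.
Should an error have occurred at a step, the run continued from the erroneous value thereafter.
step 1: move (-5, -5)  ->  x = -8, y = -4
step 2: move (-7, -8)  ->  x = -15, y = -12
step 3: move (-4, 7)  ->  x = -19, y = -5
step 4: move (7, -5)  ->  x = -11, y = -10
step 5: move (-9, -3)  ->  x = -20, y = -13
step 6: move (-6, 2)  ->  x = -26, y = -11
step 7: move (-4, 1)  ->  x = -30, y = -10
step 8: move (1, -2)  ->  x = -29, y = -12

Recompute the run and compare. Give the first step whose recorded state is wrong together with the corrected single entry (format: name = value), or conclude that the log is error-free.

step 4, x = -12

Recomputing the run from the initial state:
step 1: x = -8, y = -4
step 2: x = -15, y = -12
step 3: x = -19, y = -5
step 4: x = -12, y = -10
step 5: x = -21, y = -13
step 6: x = -27, y = -11
step 7: x = -31, y = -10
step 8: x = -30, y = -12
The first disagreement with the log is at step 4, where the value should be x = -12.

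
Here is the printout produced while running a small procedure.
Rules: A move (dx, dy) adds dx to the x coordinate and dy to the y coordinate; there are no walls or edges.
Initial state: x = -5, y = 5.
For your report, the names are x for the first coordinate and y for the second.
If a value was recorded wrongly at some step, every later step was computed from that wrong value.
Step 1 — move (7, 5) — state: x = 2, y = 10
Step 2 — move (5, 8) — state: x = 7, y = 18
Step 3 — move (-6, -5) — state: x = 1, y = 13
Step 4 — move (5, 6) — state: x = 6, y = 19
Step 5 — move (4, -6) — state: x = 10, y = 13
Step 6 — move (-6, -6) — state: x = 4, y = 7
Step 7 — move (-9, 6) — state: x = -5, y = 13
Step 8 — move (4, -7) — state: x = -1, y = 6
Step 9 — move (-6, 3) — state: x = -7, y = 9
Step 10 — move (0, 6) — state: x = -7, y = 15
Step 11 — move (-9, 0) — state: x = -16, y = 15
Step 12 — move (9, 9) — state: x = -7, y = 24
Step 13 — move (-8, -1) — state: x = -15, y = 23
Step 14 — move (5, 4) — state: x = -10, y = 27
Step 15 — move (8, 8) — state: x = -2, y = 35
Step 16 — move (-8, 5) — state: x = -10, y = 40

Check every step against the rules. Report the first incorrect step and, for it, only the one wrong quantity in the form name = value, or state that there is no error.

Recomputing the run from the initial state:
step 1: x = 2, y = 10
step 2: x = 7, y = 18
step 3: x = 1, y = 13
step 4: x = 6, y = 19
step 5: x = 10, y = 13
step 6: x = 4, y = 7
step 7: x = -5, y = 13
step 8: x = -1, y = 6
step 9: x = -7, y = 9
step 10: x = -7, y = 15
step 11: x = -16, y = 15
step 12: x = -7, y = 24
step 13: x = -15, y = 23
step 14: x = -10, y = 27
step 15: x = -2, y = 35
step 16: x = -10, y = 40
This matches the printout at every step.

no error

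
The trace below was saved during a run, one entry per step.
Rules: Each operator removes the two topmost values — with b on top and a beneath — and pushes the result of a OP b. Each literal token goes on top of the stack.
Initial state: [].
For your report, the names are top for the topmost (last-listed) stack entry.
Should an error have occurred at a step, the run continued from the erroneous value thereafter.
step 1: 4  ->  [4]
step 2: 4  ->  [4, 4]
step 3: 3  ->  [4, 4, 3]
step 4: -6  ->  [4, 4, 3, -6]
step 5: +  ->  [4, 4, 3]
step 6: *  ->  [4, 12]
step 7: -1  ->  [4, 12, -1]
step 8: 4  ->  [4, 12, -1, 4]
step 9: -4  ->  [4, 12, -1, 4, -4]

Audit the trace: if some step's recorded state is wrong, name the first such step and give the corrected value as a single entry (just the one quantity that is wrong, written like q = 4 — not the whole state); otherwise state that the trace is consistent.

step 5, top = -3

Recomputing the run from the initial state:
step 1: [4]
step 2: [4, 4]
step 3: [4, 4, 3]
step 4: [4, 4, 3, -6]
step 5: [4, 4, -3]
step 6: [4, -12]
step 7: [4, -12, -1]
step 8: [4, -12, -1, 4]
step 9: [4, -12, -1, 4, -4]
The first disagreement with the trace is at step 5, where the value should be top = -3.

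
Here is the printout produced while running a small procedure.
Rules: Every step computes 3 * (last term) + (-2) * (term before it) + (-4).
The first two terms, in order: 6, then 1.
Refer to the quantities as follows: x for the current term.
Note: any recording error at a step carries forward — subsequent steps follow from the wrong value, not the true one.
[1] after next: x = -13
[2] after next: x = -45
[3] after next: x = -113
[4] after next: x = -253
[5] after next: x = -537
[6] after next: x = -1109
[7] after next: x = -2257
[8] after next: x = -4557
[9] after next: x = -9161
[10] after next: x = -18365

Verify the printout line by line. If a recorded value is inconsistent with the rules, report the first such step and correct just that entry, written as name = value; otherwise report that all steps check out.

step 10, x = -18373

Recomputing the run from the initial state:
step 1: x = -13
step 2: x = -45
step 3: x = -113
step 4: x = -253
step 5: x = -537
step 6: x = -1109
step 7: x = -2257
step 8: x = -4557
step 9: x = -9161
step 10: x = -18373
The first disagreement with the printout is at step 10, where the value should be x = -18373.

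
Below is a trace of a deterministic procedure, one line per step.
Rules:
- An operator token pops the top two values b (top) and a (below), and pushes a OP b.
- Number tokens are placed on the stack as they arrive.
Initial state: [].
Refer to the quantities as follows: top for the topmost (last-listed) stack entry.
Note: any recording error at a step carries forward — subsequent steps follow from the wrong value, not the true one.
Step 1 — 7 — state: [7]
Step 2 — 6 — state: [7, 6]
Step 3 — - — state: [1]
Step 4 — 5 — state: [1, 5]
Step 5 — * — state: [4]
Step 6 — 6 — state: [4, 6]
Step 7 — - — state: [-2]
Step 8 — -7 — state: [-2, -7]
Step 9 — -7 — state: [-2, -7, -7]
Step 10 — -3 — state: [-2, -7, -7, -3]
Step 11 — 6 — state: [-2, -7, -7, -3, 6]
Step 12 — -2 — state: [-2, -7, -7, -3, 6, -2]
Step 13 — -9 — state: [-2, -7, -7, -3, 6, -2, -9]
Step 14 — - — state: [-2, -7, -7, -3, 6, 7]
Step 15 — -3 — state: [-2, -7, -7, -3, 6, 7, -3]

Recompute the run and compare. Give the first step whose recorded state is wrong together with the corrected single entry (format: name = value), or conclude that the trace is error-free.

step 5, top = 5

step 1: push 7: top = 7 -> same as recorded
step 2: push 6: top = 6 -> checks out
step 3: 7 - 6 = 1 -> same as recorded
step 4: push 5: top = 5 -> confirmed correct
step 5: 1 * 5 = 5 -> not what was recorded
That makes step 5 the first incorrect line — top = 5 is what it should show.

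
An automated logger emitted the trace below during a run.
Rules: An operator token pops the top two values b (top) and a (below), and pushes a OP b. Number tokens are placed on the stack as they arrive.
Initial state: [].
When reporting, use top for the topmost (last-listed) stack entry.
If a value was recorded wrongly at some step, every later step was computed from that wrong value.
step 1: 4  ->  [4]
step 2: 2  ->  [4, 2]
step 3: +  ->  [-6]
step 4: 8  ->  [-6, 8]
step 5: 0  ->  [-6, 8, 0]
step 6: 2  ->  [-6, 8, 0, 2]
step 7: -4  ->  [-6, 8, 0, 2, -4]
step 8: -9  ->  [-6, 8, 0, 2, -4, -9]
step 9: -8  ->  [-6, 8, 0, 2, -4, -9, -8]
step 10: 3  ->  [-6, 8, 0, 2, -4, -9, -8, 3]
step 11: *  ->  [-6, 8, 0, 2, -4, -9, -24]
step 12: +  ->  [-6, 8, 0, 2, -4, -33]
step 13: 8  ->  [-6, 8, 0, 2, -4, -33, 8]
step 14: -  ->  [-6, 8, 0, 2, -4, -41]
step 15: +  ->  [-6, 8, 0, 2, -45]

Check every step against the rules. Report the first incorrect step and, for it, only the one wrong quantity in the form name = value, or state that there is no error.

Recomputing the run from the initial state:
step 1: [4]
step 2: [4, 2]
step 3: [6]
step 4: [6, 8]
step 5: [6, 8, 0]
step 6: [6, 8, 0, 2]
step 7: [6, 8, 0, 2, -4]
step 8: [6, 8, 0, 2, -4, -9]
step 9: [6, 8, 0, 2, -4, -9, -8]
step 10: [6, 8, 0, 2, -4, -9, -8, 3]
step 11: [6, 8, 0, 2, -4, -9, -24]
step 12: [6, 8, 0, 2, -4, -33]
step 13: [6, 8, 0, 2, -4, -33, 8]
step 14: [6, 8, 0, 2, -4, -41]
step 15: [6, 8, 0, 2, -45]
The first disagreement with the trace is at step 3, where the value should be top = 6.

step 3, top = 6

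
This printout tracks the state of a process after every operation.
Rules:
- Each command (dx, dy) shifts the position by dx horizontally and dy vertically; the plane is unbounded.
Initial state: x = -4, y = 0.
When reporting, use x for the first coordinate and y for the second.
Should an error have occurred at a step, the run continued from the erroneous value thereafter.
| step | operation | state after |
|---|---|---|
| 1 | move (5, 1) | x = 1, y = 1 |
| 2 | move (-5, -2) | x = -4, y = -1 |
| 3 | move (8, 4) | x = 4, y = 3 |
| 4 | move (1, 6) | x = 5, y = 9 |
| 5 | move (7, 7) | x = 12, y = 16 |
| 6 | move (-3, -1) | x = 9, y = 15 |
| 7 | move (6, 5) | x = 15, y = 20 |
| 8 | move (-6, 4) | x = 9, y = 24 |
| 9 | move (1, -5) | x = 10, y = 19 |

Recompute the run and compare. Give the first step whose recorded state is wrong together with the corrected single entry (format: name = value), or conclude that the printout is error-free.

no error

1. x = -4 + (5) = 1, y = 0 + (1) = 1 (matches)
2. x = 1 + (-5) = -4, y = 1 + (-2) = -1 (checks out)
3. x = -4 + (8) = 4, y = -1 + (4) = 3 (exactly as logged)
4. x = 4 + (1) = 5, y = 3 + (6) = 9 (checks out)
5. x = 5 + (7) = 12, y = 9 + (7) = 16 (agrees with the printout)
6. x = 12 + (-3) = 9, y = 16 + (-1) = 15 (consistent with the printout)
7. x = 9 + (6) = 15, y = 15 + (5) = 20 (agrees with the printout)
8. x = 15 + (-6) = 9, y = 20 + (4) = 24 (matches)
9. x = 9 + (1) = 10, y = 24 + (-5) = 19 (matches)
All entries verified; no error found.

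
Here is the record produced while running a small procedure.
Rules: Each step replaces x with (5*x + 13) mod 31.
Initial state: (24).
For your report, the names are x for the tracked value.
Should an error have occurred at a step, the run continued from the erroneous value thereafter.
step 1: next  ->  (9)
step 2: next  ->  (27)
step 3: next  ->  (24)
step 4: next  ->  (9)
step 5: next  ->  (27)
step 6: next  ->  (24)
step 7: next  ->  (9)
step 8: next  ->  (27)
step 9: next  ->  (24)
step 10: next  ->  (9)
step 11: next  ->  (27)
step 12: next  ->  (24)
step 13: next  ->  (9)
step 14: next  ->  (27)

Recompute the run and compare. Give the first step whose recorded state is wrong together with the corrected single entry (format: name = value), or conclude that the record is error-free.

no error

1. x = (5*24 + 13) mod 31 = 9 (same as recorded)
2. x = (5*9 + 13) mod 31 = 27 (consistent with the record)
3. x = (5*27 + 13) mod 31 = 24 (in agreement)
4. x = (5*24 + 13) mod 31 = 9 (checks out)
5. x = (5*9 + 13) mod 31 = 27 (confirmed correct)
6. x = (5*27 + 13) mod 31 = 24 (agrees with the record)
7. x = (5*24 + 13) mod 31 = 9 (matches)
8. x = (5*9 + 13) mod 31 = 27 (verified)
9. x = (5*27 + 13) mod 31 = 24 (confirmed correct)
10. x = (5*24 + 13) mod 31 = 9 (consistent with the record)
11. x = (5*9 + 13) mod 31 = 27 (checks out)
12. x = (5*27 + 13) mod 31 = 24 (matches)
13. x = (5*24 + 13) mod 31 = 9 (no discrepancy)
14. x = (5*9 + 13) mod 31 = 27 (checks out)
The whole run recomputes cleanly — no discrepancies.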